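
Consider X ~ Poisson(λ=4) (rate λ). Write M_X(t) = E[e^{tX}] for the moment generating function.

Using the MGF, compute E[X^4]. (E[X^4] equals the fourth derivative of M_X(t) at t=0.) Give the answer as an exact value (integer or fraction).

M_X(t) = e^(4*e^(t) - 4)
M′(t) = 4*e^(-4)*e^(t)*e^(4*e^(t))
M′′(t) = (16*e^(2*t)*e^(4*e^(t)) + 4*e^(t)*e^(4*e^(t)))*e^(-4)
M′′′(t) = (64*e^(3*t)*e^(4*e^(t)) + 48*e^(2*t)*e^(4*e^(t)) + 4*e^(t)*e^(4*e^(t)))*e^(-4)
M′′′′(t) = (256*e^(4*t)*e^(4*e^(t)) + 384*e^(3*t)*e^(4*e^(t)) + 112*e^(2*t)*e^(4*e^(t)) + 4*e^(t)*e^(4*e^(t)))*e^(-4)

E[X^4] = M′′′′(0) = 756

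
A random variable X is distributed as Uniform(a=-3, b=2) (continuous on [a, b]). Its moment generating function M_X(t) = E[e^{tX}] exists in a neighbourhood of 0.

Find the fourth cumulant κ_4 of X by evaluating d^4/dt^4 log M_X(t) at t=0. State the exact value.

M_X(t) = (e^(2*t) - e^(-3*t))/(5*t)
K_X(t) = log M_X(t) = -log(t) + log(e^(2*t) - e^(-3*t)) - log(5)
dK/dt = (2*t*e^(5*t) + 3*t - e^(5*t) + 1)/(t*e^(5*t) - t)
d^2K/dt^2 = (-25*t^2*e^(5*t) + e^(10*t) - 2*e^(5*t) + 1)/(t^2*e^(10*t) - 2*t^2*e^(5*t) + t^2)
d^3K/dt^3 = (125*t^3*e^(10*t) + 125*t^3*e^(5*t) - 2*e^(15*t) + 6*e^(10*t) - 6*e^(5*t) + 2)/(t^3*e^(15*t) - 3*t^3*e^(10*t) + 3*t^3*e^(5*t) - t^3)

κ_4 = d^4K/dt^4 |_{t=0} = -125/24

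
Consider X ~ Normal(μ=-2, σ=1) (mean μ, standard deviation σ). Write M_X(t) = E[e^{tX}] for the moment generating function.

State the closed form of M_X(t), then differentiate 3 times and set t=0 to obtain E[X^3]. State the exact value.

M_X(t) = e^(t^2/2 - 2*t)
M^(3)(t) = (t^3*e^(t^2/2) - 6*t^2*e^(t^2/2) + 15*t*e^(t^2/2) - 14*e^(t^2/2))*e^(-2*t)

E[X^3] = M^(3)(0) = -14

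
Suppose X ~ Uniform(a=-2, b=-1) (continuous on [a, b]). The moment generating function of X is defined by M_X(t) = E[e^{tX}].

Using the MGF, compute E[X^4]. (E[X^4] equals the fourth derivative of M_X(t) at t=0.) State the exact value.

M_X(t) = (e^(-t) - e^(-2*t))/t
dM/dt = (-t*e^(t) + 2*t - e^(t) + 1)*e^(-2*t)/t^2
d^2M/dt^2 = (t^2*e^(t) - 4*t^2 + 2*t*e^(t) - 4*t + 2*e^(t) - 2)*e^(-2*t)/t^3
d^3M/dt^3 = (-t^3*e^(t) + 8*t^3 - 3*t^2*e^(t) + 12*t^2 - 6*t*e^(t) + 12*t - 6*e^(t) + 6)*e^(-2*t)/t^4
d^4M/dt^4 = (t^4*e^(t) - 16*t^4 + 4*t^3*e^(t) - 32*t^3 + 12*t^2*e^(t) - 48*t^2 + 24*t*e^(t) - 48*t + 24*e^(t) - 24)*e^(-2*t)/t^5

E[X^4] = d^4M/dt^4 |_{t=0} = 31/5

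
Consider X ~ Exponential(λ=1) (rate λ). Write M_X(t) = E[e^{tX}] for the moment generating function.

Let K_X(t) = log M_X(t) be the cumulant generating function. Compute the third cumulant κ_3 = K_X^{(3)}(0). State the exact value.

κ_3 = D^3[K](0) = 2

M_X(t) = 1/(1 - t)
K_X(t) = log M_X(t) = -log(1 - t)
D^3[K](t) = -2/(t^3 - 3*t^2 + 3*t - 1)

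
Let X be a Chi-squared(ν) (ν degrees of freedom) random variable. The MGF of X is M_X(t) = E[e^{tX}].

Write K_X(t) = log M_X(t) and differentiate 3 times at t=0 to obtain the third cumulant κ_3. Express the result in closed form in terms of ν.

κ_3 = K′′′(0) = 8*ν

M_X(t) = (1 - 2*t)^(-ν/2)
K_X(t) = log M_X(t) = -ν*log(1 - 2*t)/2
K′(t) = -ν/(2*t - 1)
K′′(t) = 2*ν/(4*t^2 - 4*t + 1)
K′′′(t) = -8*ν/(8*t^3 - 12*t^2 + 6*t - 1)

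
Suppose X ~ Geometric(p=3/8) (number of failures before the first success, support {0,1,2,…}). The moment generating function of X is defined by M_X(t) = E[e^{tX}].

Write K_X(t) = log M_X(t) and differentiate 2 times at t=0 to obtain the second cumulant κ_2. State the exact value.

M_X(t) = 3/(8*(1 - 5*e^(t)/8))
K_X(t) = log M_X(t) = -log(1 - 5*e^(t)/8) - 3*log(2) + log(3)
dK/dt = -5*e^(t)/(5*e^(t) - 8)
d^2K/dt^2 = 40*e^(t)/(25*e^(2*t) - 80*e^(t) + 64)

κ_2 = d^2K/dt^2 |_{t=0} = 40/9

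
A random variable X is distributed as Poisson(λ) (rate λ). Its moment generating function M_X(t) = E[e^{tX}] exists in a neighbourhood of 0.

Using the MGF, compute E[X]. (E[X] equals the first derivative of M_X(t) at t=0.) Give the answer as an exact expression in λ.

M_X(t) = e^(λ*(e^(t) - 1))
M^(1)(t) = λ*e^(-λ)*e^(t)*e^(λ*e^(t))

E[X] = M^(1)(0) = λ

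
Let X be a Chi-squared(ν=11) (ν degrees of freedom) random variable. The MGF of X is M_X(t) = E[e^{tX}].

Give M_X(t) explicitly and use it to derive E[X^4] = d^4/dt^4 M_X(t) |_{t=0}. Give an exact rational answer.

E[X^4] = M^(4)(0) = 36465

M_X(t) = (1 - 2*t)^(-11/2)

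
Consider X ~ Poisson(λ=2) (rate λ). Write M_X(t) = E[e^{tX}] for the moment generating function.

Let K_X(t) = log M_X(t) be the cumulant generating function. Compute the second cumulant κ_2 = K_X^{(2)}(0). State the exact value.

κ_2 = d^2K/dt^2 |_{t=0} = 2

M_X(t) = e^(2*e^(t) - 2)
K_X(t) = log M_X(t) = 2*e^(t) - 2
dK/dt = 2*e^(t)
d^2K/dt^2 = 2*e^(t)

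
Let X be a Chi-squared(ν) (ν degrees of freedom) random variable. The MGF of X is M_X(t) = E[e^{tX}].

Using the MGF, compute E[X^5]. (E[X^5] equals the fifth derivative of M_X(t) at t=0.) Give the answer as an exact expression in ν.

M_X(t) = (1 - 2*t)^(-ν/2)

E[X^5] = M^(5)(0) = ν*(ν^4 + 20*ν^3 + 140*ν^2 + 400*ν + 384)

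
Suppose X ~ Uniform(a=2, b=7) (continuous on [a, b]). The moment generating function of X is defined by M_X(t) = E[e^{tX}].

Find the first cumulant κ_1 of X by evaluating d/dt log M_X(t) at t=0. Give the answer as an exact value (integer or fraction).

κ_1 = dK/dt |_{t=0} = 9/2

M_X(t) = (e^(7*t) - e^(2*t))/(5*t)
K_X(t) = log M_X(t) = -log(t) + log(e^(7*t) - e^(2*t)) - log(5)
dK/dt = (7*t*e^(5*t) - 2*t - e^(5*t) + 1)/(t*e^(5*t) - t)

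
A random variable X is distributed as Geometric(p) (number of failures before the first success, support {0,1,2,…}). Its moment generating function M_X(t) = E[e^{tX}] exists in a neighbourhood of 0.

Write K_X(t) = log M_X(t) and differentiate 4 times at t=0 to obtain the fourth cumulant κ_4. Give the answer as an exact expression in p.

M_X(t) = p/(-(1 - p)*e^(t) + 1)
K_X(t) = log M_X(t) = log(p) - log(-(1 - p)*e^(t) + 1)

κ_4 = K^(4)(0) = (-p^3 + 7*p^2 - 12*p + 6)/p^4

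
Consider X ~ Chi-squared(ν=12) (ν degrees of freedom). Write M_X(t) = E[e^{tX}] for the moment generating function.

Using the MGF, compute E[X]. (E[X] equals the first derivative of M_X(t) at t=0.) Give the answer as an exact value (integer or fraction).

M_X(t) = (1 - 2*t)^(-6)
D[M](t) = -12/(128*t^7 - 448*t^6 + 672*t^5 - 560*t^4 + 280*t^3 - 84*t^2 + 14*t - 1)

E[X] = D[M](0) = 12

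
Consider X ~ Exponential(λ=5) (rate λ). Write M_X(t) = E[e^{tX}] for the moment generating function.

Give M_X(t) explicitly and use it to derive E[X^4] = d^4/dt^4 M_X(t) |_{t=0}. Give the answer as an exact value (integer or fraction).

E[X^4] = D^4[M](0) = 24/625

M_X(t) = 5/(5 - t)
D^4[M](t) = -120/(t^5 - 25*t^4 + 250*t^3 - 1250*t^2 + 3125*t - 3125)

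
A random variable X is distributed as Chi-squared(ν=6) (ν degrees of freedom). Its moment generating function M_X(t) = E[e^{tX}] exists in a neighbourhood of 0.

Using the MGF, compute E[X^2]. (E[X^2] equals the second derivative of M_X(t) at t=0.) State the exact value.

M_X(t) = (1 - 2*t)^(-3)
D^2[M](t) = -48/(32*t^5 - 80*t^4 + 80*t^3 - 40*t^2 + 10*t - 1)

E[X^2] = D^2[M](0) = 48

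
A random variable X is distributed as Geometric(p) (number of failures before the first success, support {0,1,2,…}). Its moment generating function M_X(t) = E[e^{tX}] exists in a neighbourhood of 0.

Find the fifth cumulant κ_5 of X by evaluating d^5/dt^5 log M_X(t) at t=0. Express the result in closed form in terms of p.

κ_5 = K^(5)(0) = (p^4 - 15*p^3 + 50*p^2 - 60*p + 24)/p^5

M_X(t) = p/(-(1 - p)*e^(t) + 1)
K_X(t) = log M_X(t) = log(p) - log(-(1 - p)*e^(t) + 1)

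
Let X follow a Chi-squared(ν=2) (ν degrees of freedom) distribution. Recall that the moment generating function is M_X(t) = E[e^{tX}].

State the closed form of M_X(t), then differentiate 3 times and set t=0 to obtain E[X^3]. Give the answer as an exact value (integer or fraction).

M_X(t) = 1/(1 - 2*t)
M^(3)(t) = 48/(16*t^4 - 32*t^3 + 24*t^2 - 8*t + 1)

E[X^3] = M^(3)(0) = 48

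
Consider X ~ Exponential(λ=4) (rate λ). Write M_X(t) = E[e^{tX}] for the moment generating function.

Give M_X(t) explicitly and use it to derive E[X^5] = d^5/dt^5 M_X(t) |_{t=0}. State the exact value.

E[X^5] = D^5[M](0) = 15/128

M_X(t) = 4/(4 - t)
D^5[M](t) = 480/(t^6 - 24*t^5 + 240*t^4 - 1280*t^3 + 3840*t^2 - 6144*t + 4096)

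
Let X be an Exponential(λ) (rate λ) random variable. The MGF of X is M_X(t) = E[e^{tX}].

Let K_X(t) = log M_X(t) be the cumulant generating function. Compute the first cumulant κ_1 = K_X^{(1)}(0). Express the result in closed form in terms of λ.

M_X(t) = λ/(λ - t)
K_X(t) = log M_X(t) = log(λ) - log(λ - t)
K′(t) = -1/(-λ + t)

κ_1 = K′(0) = 1/λ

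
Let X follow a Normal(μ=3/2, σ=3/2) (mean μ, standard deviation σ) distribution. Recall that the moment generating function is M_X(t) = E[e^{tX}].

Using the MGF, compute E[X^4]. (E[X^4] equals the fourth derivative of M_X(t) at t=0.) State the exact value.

M_X(t) = e^(9*t^2/8 + 3*t/2)
dM/dt = 9*t*e^(3*t/2)*e^(9*t^2/8)/4 + 3*e^(3*t/2)*e^(9*t^2/8)/2
d^2M/dt^2 = 81*t^2*e^(3*t/2)*e^(9*t^2/8)/16 + 27*t*e^(3*t/2)*e^(9*t^2/8)/4 + 9*e^(3*t/2)*e^(9*t^2/8)/2
d^3M/dt^3 = 729*t^3*e^(3*t/2)*e^(9*t^2/8)/64 + 729*t^2*e^(3*t/2)*e^(9*t^2/8)/32 + 243*t*e^(3*t/2)*e^(9*t^2/8)/8 + 27*e^(3*t/2)*e^(9*t^2/8)/2

E[X^4] = d^4M/dt^4 |_{t=0} = 405/8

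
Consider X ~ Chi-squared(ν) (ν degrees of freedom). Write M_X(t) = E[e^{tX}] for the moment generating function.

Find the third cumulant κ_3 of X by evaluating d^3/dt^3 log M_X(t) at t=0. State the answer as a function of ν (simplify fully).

κ_3 = K^(3)(0) = 8*ν

M_X(t) = (1 - 2*t)^(-ν/2)
K_X(t) = log M_X(t) = -ν*log(1 - 2*t)/2
K^(3)(t) = -8*ν/(8*t^3 - 12*t^2 + 6*t - 1)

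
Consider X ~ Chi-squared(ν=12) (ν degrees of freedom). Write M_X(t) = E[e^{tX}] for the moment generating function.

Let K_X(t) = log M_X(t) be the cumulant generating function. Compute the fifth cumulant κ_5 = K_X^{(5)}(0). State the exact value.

M_X(t) = (1 - 2*t)^(-6)
K_X(t) = log M_X(t) = -6*log(1 - 2*t)
K^(5)(t) = -4608/(32*t^5 - 80*t^4 + 80*t^3 - 40*t^2 + 10*t - 1)

κ_5 = K^(5)(0) = 4608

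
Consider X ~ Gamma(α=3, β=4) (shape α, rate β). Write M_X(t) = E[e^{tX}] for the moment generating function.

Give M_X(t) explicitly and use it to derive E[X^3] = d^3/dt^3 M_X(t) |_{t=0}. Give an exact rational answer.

M_X(t) = 64/(4 - t)^3
M′(t) = 192/(t^4 - 16*t^3 + 96*t^2 - 256*t + 256)
M′′(t) = -768/(t^5 - 20*t^4 + 160*t^3 - 640*t^2 + 1280*t - 1024)
M′′′(t) = 3840/(t^6 - 24*t^5 + 240*t^4 - 1280*t^3 + 3840*t^2 - 6144*t + 4096)

E[X^3] = M′′′(0) = 15/16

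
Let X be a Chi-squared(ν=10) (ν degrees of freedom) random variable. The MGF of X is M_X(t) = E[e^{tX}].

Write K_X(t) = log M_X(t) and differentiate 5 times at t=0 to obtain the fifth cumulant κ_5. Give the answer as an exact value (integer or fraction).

M_X(t) = (1 - 2*t)^(-5)
K_X(t) = log M_X(t) = -5*log(1 - 2*t)
K^(5)(t) = -3840/(32*t^5 - 80*t^4 + 80*t^3 - 40*t^2 + 10*t - 1)

κ_5 = K^(5)(0) = 3840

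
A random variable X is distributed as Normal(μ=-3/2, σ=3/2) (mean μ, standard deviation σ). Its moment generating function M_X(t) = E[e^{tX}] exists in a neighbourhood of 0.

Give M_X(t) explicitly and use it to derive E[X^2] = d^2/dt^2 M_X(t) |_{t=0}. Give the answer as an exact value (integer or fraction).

E[X^2] = D^2[M](0) = 9/2

M_X(t) = e^(9*t^2/8 - 3*t/2)
D^2[M](t) = (81*t^2*e^(9*t^2/8) - 108*t*e^(9*t^2/8) + 72*e^(9*t^2/8))*e^(-3*t/2)/16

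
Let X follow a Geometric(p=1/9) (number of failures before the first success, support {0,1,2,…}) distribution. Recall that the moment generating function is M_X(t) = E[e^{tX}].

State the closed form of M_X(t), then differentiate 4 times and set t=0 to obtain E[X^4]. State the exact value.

M_X(t) = 1/(9*(1 - 8*e^(t)/9))
M′(t) = 8*e^(t)/(64*e^(2*t) - 144*e^(t) + 81)
M′′(t) = (-64*e^(2*t) - 72*e^(t))/(512*e^(3*t) - 1728*e^(2*t) + 1944*e^(t) - 729)
M′′′(t) = (512*e^(3*t) + 2304*e^(2*t) + 648*e^(t))/(4096*e^(4*t) - 18432*e^(3*t) + 31104*e^(2*t) - 23328*e^(t) + 6561)
M′′′′(t) = (-4096*e^(4*t) - 50688*e^(3*t) - 57024*e^(2*t) - 5832*e^(t))/(32768*e^(5*t) - 184320*e^(4*t) + 414720*e^(3*t) - 466560*e^(2*t) + 262440*e^(t) - 59049)

E[X^4] = M′′′′(0) = 117640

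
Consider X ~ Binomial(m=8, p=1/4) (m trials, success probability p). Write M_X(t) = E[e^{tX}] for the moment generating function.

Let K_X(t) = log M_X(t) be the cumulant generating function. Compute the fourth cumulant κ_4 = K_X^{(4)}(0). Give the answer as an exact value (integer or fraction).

κ_4 = d^4K/dt^4 |_{t=0} = -3/16

M_X(t) = (e^(t)/4 + 3/4)^8
K_X(t) = log M_X(t) = 8*log(e^(t)/4 + 3/4)
dK/dt = 8*e^(t)/(e^(t) + 3)
d^2K/dt^2 = 24*e^(t)/(e^(2*t) + 6*e^(t) + 9)
d^3K/dt^3 = (-24*e^(2*t) + 72*e^(t))/(e^(3*t) + 9*e^(2*t) + 27*e^(t) + 27)
d^4K/dt^4 = (24*e^(3*t) - 288*e^(2*t) + 216*e^(t))/(e^(4*t) + 12*e^(3*t) + 54*e^(2*t) + 108*e^(t) + 81)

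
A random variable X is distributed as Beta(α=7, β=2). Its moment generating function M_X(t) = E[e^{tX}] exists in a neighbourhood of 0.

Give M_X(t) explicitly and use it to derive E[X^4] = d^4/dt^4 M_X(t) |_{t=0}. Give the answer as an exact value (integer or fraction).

E[X^4] = M^(4)(0) = 14/33

M_X(t) = ₁F₁(7; 9; t)
M^(4)(t) = 14*₁F₁(11; 13; t)/33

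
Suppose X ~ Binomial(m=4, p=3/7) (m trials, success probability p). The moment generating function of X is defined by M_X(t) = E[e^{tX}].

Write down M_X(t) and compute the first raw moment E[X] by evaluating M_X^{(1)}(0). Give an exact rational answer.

M_X(t) = (3*e^(t)/7 + 4/7)^4
D[M](t) = 324*e^(4*t)/2401 + 1296*e^(3*t)/2401 + 1728*e^(2*t)/2401 + 768*e^(t)/2401

E[X] = D[M](0) = 12/7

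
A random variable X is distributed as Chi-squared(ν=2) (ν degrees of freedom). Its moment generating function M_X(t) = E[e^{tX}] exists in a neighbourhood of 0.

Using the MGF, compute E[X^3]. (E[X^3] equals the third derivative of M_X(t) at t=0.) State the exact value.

E[X^3] = D^3[M](0) = 48

M_X(t) = 1/(1 - 2*t)
D^3[M](t) = 48/(16*t^4 - 32*t^3 + 24*t^2 - 8*t + 1)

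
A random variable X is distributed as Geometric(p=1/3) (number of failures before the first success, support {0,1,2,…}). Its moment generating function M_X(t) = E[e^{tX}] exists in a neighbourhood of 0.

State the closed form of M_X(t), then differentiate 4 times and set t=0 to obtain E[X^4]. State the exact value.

M_X(t) = 1/(3*(1 - 2*e^(t)/3))
M′(t) = 2*e^(t)/(4*e^(2*t) - 12*e^(t) + 9)
M′′(t) = (-4*e^(2*t) - 6*e^(t))/(8*e^(3*t) - 36*e^(2*t) + 54*e^(t) - 27)
M′′′(t) = (8*e^(3*t) + 48*e^(2*t) + 18*e^(t))/(16*e^(4*t) - 96*e^(3*t) + 216*e^(2*t) - 216*e^(t) + 81)
M′′′′(t) = (-16*e^(4*t) - 264*e^(3*t) - 396*e^(2*t) - 54*e^(t))/(32*e^(5*t) - 240*e^(4*t) + 720*e^(3*t) - 1080*e^(2*t) + 810*e^(t) - 243)

E[X^4] = M′′′′(0) = 730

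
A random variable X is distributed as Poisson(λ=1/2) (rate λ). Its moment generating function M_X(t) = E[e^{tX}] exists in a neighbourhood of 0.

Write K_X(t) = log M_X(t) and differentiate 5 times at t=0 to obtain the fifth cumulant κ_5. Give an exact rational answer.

M_X(t) = e^(e^(t)/2 - 1/2)
K_X(t) = log M_X(t) = e^(t)/2 - 1/2
dK/dt = e^(t)/2
d^2K/dt^2 = e^(t)/2
d^3K/dt^3 = e^(t)/2
d^4K/dt^4 = e^(t)/2
d^5K/dt^5 = e^(t)/2

κ_5 = d^5K/dt^5 |_{t=0} = 1/2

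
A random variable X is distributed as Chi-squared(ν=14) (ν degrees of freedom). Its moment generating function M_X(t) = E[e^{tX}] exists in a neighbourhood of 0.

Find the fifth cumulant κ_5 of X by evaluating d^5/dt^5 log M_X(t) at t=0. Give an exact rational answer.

M_X(t) = (1 - 2*t)^(-7)
K_X(t) = log M_X(t) = -7*log(1 - 2*t)
K′(t) = -14/(2*t - 1)
K′′(t) = 28/(4*t^2 - 4*t + 1)
K′′′(t) = -112/(8*t^3 - 12*t^2 + 6*t - 1)
K′′′′(t) = 672/(16*t^4 - 32*t^3 + 24*t^2 - 8*t + 1)
K′′′′′(t) = -5376/(32*t^5 - 80*t^4 + 80*t^3 - 40*t^2 + 10*t - 1)

κ_5 = K′′′′′(0) = 5376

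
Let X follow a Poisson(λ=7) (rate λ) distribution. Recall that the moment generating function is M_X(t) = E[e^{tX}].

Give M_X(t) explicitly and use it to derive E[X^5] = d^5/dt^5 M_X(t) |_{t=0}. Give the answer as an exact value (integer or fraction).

M_X(t) = e^(7*e^(t) - 7)
M′(t) = 7*e^(-7)*e^(t)*e^(7*e^(t))
M′′(t) = (49*e^(2*t)*e^(7*e^(t)) + 7*e^(t)*e^(7*e^(t)))*e^(-7)
M′′′(t) = (343*e^(3*t)*e^(7*e^(t)) + 147*e^(2*t)*e^(7*e^(t)) + 7*e^(t)*e^(7*e^(t)))*e^(-7)
M′′′′(t) = (2401*e^(4*t)*e^(7*e^(t)) + 2058*e^(3*t)*e^(7*e^(t)) + 343*e^(2*t)*e^(7*e^(t)) + 7*e^(t)*e^(7*e^(t)))*e^(-7)
M′′′′′(t) = (16807*e^(5*t)*e^(7*e^(t)) + 24010*e^(4*t)*e^(7*e^(t)) + 8575*e^(3*t)*e^(7*e^(t)) + 735*e^(2*t)*e^(7*e^(t)) + 7*e^(t)*e^(7*e^(t)))*e^(-7)

E[X^5] = M′′′′′(0) = 50134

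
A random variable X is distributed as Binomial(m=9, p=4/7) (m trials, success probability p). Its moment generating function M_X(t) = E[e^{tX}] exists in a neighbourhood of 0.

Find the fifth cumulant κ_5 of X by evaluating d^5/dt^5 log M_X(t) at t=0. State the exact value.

κ_5 = K′′′′′(0) = 10260/16807

M_X(t) = (4*e^(t)/7 + 3/7)^9
K_X(t) = log M_X(t) = 9*log(4*e^(t)/7 + 3/7)
K′(t) = 36*e^(t)/(4*e^(t) + 3)
K′′(t) = 108*e^(t)/(16*e^(2*t) + 24*e^(t) + 9)
K′′′(t) = (-432*e^(2*t) + 324*e^(t))/(64*e^(3*t) + 144*e^(2*t) + 108*e^(t) + 27)
K′′′′(t) = (1728*e^(3*t) - 5184*e^(2*t) + 972*e^(t))/(256*e^(4*t) + 768*e^(3*t) + 864*e^(2*t) + 432*e^(t) + 81)
K′′′′′(t) = (-6912*e^(4*t) + 57024*e^(3*t) - 42768*e^(2*t) + 2916*e^(t))/(1024*e^(5*t) + 3840*e^(4*t) + 5760*e^(3*t) + 4320*e^(2*t) + 1620*e^(t) + 243)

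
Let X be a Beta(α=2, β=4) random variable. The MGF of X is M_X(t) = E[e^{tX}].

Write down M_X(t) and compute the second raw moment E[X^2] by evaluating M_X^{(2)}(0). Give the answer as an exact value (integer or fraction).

E[X^2] = M′′(0) = 1/7

M_X(t) = ₁F₁(2; 6; t)
M′(t) = ₁F₁(3; 7; t)/3
M′′(t) = ₁F₁(4; 8; t)/7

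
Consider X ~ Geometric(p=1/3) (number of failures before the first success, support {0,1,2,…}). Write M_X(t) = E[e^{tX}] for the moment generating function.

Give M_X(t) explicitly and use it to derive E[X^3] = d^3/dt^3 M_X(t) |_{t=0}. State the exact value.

M_X(t) = 1/(3*(1 - 2*e^(t)/3))
D^3[M](t) = (8*e^(3*t) + 48*e^(2*t) + 18*e^(t))/(16*e^(4*t) - 96*e^(3*t) + 216*e^(2*t) - 216*e^(t) + 81)

E[X^3] = D^3[M](0) = 74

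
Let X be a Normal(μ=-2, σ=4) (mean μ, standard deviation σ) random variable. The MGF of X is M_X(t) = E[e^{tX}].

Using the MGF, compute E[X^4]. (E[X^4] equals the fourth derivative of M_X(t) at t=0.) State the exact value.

M_X(t) = e^(8*t^2 - 2*t)
M′(t) = 16*t*e^(-2*t)*e^(8*t^2) - 2*e^(-2*t)*e^(8*t^2)
M′′(t) = (256*t^2*e^(8*t^2) - 64*t*e^(8*t^2) + 20*e^(8*t^2))*e^(-2*t)
M′′′(t) = (4096*t^3*e^(8*t^2) - 1536*t^2*e^(8*t^2) + 960*t*e^(8*t^2) - 104*e^(8*t^2))*e^(-2*t)
M′′′′(t) = (65536*t^4*e^(8*t^2) - 32768*t^3*e^(8*t^2) + 30720*t^2*e^(8*t^2) - 6656*t*e^(8*t^2) + 1168*e^(8*t^2))*e^(-2*t)

E[X^4] = M′′′′(0) = 1168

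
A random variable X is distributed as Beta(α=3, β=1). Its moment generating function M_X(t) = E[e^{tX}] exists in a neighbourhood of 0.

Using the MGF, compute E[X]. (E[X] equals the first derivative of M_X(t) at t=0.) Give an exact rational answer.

E[X] = M′(0) = 3/4

M_X(t) = ₁F₁(3; 4; t)
M′(t) = 3*₁F₁(4; 5; t)/4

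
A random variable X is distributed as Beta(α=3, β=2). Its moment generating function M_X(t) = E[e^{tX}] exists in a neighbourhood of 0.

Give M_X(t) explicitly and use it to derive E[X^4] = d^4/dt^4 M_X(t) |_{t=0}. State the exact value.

E[X^4] = M^(4)(0) = 3/14

M_X(t) = ₁F₁(3; 5; t)
M^(4)(t) = 3*₁F₁(7; 9; t)/14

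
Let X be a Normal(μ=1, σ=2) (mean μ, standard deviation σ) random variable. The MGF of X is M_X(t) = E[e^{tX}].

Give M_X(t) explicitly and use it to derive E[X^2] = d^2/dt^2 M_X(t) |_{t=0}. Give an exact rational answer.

E[X^2] = M′′(0) = 5

M_X(t) = e^(2*t^2 + t)
M′(t) = 4*t*e^(t)*e^(2*t^2) + e^(t)*e^(2*t^2)
M′′(t) = 16*t^2*e^(t)*e^(2*t^2) + 8*t*e^(t)*e^(2*t^2) + 5*e^(t)*e^(2*t^2)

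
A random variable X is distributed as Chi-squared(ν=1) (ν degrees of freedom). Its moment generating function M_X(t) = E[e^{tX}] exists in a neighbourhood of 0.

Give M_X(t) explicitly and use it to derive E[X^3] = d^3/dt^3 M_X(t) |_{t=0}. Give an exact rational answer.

M_X(t) = 1/√(1 - 2*t)
dM/dt = -1/(2*t*√(1 - 2*t) - √(1 - 2*t))
d^2M/dt^2 = 3/(4*t^2*√(1 - 2*t) - 4*t*√(1 - 2*t) + √(1 - 2*t))
d^3M/dt^3 = -15/(8*t^3*√(1 - 2*t) - 12*t^2*√(1 - 2*t) + 6*t*√(1 - 2*t) - √(1 - 2*t))

E[X^3] = d^3M/dt^3 |_{t=0} = 15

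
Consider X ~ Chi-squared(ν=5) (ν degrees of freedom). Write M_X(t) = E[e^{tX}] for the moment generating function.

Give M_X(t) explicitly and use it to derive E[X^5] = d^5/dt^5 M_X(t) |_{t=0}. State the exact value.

E[X^5] = M′′′′′(0) = 45045

M_X(t) = (1 - 2*t)^(-5/2)
M′(t) = -5/(8*t^3*√(1 - 2*t) - 12*t^2*√(1 - 2*t) + 6*t*√(1 - 2*t) - √(1 - 2*t))
M′′(t) = 35/(16*t^4*√(1 - 2*t) - 32*t^3*√(1 - 2*t) + 24*t^2*√(1 - 2*t) - 8*t*√(1 - 2*t) + √(1 - 2*t))
M′′′(t) = -315/(32*t^5*√(1 - 2*t) - 80*t^4*√(1 - 2*t) + 80*t^3*√(1 - 2*t) - 40*t^2*√(1 - 2*t) + 10*t*√(1 - 2*t) - √(1 - 2*t))
M′′′′(t) = 3465/(64*t^6*√(1 - 2*t) - 192*t^5*√(1 - 2*t) + 240*t^4*√(1 - 2*t) - 160*t^3*√(1 - 2*t) + 60*t^2*√(1 - 2*t) - 12*t*√(1 - 2*t) + √(1 - 2*t))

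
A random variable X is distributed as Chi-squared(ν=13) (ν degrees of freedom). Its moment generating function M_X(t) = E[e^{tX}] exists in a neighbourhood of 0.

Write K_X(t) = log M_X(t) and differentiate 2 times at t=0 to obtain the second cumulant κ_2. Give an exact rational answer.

M_X(t) = (1 - 2*t)^(-13/2)
K_X(t) = log M_X(t) = -13*log(1 - 2*t)/2
K^(2)(t) = 26/(4*t^2 - 4*t + 1)

κ_2 = K^(2)(0) = 26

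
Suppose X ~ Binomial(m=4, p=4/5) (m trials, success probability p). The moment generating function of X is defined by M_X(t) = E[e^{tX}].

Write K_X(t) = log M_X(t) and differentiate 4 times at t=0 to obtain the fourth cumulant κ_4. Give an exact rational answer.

M_X(t) = (4*e^(t)/5 + 1/5)^4
K_X(t) = log M_X(t) = 4*log(4*e^(t)/5 + 1/5)
K′(t) = 16*e^(t)/(4*e^(t) + 1)
K′′(t) = 16*e^(t)/(16*e^(2*t) + 8*e^(t) + 1)
K′′′(t) = (-64*e^(2*t) + 16*e^(t))/(64*e^(3*t) + 48*e^(2*t) + 12*e^(t) + 1)
K′′′′(t) = (256*e^(3*t) - 256*e^(2*t) + 16*e^(t))/(256*e^(4*t) + 256*e^(3*t) + 96*e^(2*t) + 16*e^(t) + 1)

κ_4 = K′′′′(0) = 16/625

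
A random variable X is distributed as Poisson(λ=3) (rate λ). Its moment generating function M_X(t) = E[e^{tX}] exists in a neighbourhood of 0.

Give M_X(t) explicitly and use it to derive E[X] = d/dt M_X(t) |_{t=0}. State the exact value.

M_X(t) = e^(3*e^(t) - 3)
D[M](t) = 3*e^(-3)*e^(t)*e^(3*e^(t))

E[X] = D[M](0) = 3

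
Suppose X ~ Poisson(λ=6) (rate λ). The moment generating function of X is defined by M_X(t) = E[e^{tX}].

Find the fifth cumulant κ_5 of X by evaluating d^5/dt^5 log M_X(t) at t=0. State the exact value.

κ_5 = K′′′′′(0) = 6

M_X(t) = e^(6*e^(t) - 6)
K_X(t) = log M_X(t) = 6*e^(t) - 6
K′(t) = 6*e^(t)
K′′(t) = 6*e^(t)
K′′′(t) = 6*e^(t)
K′′′′(t) = 6*e^(t)
K′′′′′(t) = 6*e^(t)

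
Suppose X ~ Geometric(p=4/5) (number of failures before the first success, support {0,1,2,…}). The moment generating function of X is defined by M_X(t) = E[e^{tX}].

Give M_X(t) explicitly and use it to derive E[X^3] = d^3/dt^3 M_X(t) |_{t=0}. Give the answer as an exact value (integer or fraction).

M_X(t) = 4/(5*(1 - e^(t)/5))
dM/dt = 4*e^(t)/(e^(2*t) - 10*e^(t) + 25)
d^2M/dt^2 = (-4*e^(2*t) - 20*e^(t))/(e^(3*t) - 15*e^(2*t) + 75*e^(t) - 125)
d^3M/dt^3 = (4*e^(3*t) + 80*e^(2*t) + 100*e^(t))/(e^(4*t) - 20*e^(3*t) + 150*e^(2*t) - 500*e^(t) + 625)

E[X^3] = d^3M/dt^3 |_{t=0} = 23/32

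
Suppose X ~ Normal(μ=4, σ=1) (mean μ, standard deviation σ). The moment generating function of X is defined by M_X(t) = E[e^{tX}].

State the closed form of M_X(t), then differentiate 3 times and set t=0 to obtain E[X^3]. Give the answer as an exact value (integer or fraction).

M_X(t) = e^(t^2/2 + 4*t)
M′(t) = t*e^(4*t)*e^(t^2/2) + 4*e^(4*t)*e^(t^2/2)
M′′(t) = t^2*e^(4*t)*e^(t^2/2) + 8*t*e^(4*t)*e^(t^2/2) + 17*e^(4*t)*e^(t^2/2)
M′′′(t) = t^3*e^(4*t)*e^(t^2/2) + 12*t^2*e^(4*t)*e^(t^2/2) + 51*t*e^(4*t)*e^(t^2/2) + 76*e^(4*t)*e^(t^2/2)

E[X^3] = M′′′(0) = 76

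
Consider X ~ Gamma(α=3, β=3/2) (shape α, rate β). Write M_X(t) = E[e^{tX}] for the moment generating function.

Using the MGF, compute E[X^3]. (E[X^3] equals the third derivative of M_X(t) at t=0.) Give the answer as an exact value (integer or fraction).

M_X(t) = 27/(8*(3/2 - t)^3)
M′(t) = 162/(16*t^4 - 96*t^3 + 216*t^2 - 216*t + 81)
M′′(t) = -1296/(32*t^5 - 240*t^4 + 720*t^3 - 1080*t^2 + 810*t - 243)
M′′′(t) = 12960/(64*t^6 - 576*t^5 + 2160*t^4 - 4320*t^3 + 4860*t^2 - 2916*t + 729)

E[X^3] = M′′′(0) = 160/9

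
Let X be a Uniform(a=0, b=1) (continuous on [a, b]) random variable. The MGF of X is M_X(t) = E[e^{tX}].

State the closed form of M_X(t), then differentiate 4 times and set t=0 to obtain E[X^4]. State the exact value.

M_X(t) = (e^(t) - 1)/t
D^4[M](t) = (t^4*e^(t) - 4*t^3*e^(t) + 12*t^2*e^(t) - 24*t*e^(t) + 24*e^(t) - 24)/t^5

E[X^4] = D^4[M](0) = 1/5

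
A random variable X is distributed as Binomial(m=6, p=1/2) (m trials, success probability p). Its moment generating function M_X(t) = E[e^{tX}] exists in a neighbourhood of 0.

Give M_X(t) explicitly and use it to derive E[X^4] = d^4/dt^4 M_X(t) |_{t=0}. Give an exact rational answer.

E[X^4] = M′′′′(0) = 168

M_X(t) = (e^(t)/2 + 1/2)^6
M′(t) = 3*e^(6*t)/32 + 15*e^(5*t)/32 + 15*e^(4*t)/16 + 15*e^(3*t)/16 + 15*e^(2*t)/32 + 3*e^(t)/32
M′′(t) = 9*e^(6*t)/16 + 75*e^(5*t)/32 + 15*e^(4*t)/4 + 45*e^(3*t)/16 + 15*e^(2*t)/16 + 3*e^(t)/32
M′′′(t) = 27*e^(6*t)/8 + 375*e^(5*t)/32 + 15*e^(4*t) + 135*e^(3*t)/16 + 15*e^(2*t)/8 + 3*e^(t)/32
M′′′′(t) = 81*e^(6*t)/4 + 1875*e^(5*t)/32 + 60*e^(4*t) + 405*e^(3*t)/16 + 15*e^(2*t)/4 + 3*e^(t)/32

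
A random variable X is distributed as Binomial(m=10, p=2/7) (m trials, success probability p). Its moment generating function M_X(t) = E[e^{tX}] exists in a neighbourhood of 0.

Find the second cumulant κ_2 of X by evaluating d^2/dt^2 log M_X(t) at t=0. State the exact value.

M_X(t) = (2*e^(t)/7 + 5/7)^10
K_X(t) = log M_X(t) = 10*log(2*e^(t)/7 + 5/7)
dK/dt = 20*e^(t)/(2*e^(t) + 5)
d^2K/dt^2 = 100*e^(t)/(4*e^(2*t) + 20*e^(t) + 25)

κ_2 = d^2K/dt^2 |_{t=0} = 100/49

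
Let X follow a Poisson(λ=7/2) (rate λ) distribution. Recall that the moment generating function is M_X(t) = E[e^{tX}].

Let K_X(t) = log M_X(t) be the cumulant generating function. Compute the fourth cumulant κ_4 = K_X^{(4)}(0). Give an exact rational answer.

M_X(t) = e^(7*e^(t)/2 - 7/2)
K_X(t) = log M_X(t) = 7*e^(t)/2 - 7/2
K′(t) = 7*e^(t)/2
K′′(t) = 7*e^(t)/2
K′′′(t) = 7*e^(t)/2
K′′′′(t) = 7*e^(t)/2

κ_4 = K′′′′(0) = 7/2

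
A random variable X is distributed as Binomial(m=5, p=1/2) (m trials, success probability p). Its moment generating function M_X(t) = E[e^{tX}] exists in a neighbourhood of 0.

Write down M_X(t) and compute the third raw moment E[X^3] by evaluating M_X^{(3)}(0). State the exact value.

M_X(t) = (e^(t)/2 + 1/2)^5
dM/dt = 5*e^(5*t)/32 + 5*e^(4*t)/8 + 15*e^(3*t)/16 + 5*e^(2*t)/8 + 5*e^(t)/32
d^2M/dt^2 = 25*e^(5*t)/32 + 5*e^(4*t)/2 + 45*e^(3*t)/16 + 5*e^(2*t)/4 + 5*e^(t)/32
d^3M/dt^3 = 125*e^(5*t)/32 + 10*e^(4*t) + 135*e^(3*t)/16 + 5*e^(2*t)/2 + 5*e^(t)/32

E[X^3] = d^3M/dt^3 |_{t=0} = 25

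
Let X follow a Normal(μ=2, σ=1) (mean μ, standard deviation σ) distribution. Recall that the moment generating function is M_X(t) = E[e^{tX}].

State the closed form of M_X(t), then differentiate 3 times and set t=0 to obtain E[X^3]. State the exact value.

E[X^3] = D^3[M](0) = 14

M_X(t) = e^(t^2/2 + 2*t)
D^3[M](t) = t^3*e^(2*t)*e^(t^2/2) + 6*t^2*e^(2*t)*e^(t^2/2) + 15*t*e^(2*t)*e^(t^2/2) + 14*e^(2*t)*e^(t^2/2)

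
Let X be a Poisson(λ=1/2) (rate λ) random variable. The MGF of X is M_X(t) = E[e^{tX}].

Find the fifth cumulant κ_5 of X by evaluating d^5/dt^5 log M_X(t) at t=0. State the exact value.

κ_5 = K′′′′′(0) = 1/2

M_X(t) = e^(e^(t)/2 - 1/2)
K_X(t) = log M_X(t) = e^(t)/2 - 1/2
K′(t) = e^(t)/2
K′′(t) = e^(t)/2
K′′′(t) = e^(t)/2
K′′′′(t) = e^(t)/2
K′′′′′(t) = e^(t)/2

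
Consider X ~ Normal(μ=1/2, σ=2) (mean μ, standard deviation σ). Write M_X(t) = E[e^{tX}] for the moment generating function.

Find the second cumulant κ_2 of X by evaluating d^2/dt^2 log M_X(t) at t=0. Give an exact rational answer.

M_X(t) = e^(2*t^2 + t/2)
K_X(t) = log M_X(t) = 2*t^2 + t/2
dK/dt = 4*t + 1/2
d^2K/dt^2 = 4

κ_2 = d^2K/dt^2 |_{t=0} = 4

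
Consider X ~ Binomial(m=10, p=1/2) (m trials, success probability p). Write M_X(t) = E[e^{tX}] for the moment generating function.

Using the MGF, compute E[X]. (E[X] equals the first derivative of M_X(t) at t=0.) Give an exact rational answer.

E[X] = M′(0) = 5

M_X(t) = (e^(t)/2 + 1/2)^10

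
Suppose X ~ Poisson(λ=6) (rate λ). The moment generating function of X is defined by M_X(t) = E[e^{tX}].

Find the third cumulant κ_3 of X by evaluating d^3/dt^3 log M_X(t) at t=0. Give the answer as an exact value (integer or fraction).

κ_3 = K^(3)(0) = 6

M_X(t) = e^(6*e^(t) - 6)
K_X(t) = log M_X(t) = 6*e^(t) - 6
K^(3)(t) = 6*e^(t)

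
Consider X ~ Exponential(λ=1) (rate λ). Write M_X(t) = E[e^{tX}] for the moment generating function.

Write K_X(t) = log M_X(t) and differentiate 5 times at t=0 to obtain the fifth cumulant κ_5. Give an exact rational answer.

κ_5 = K′′′′′(0) = 24

M_X(t) = 1/(1 - t)
K_X(t) = log M_X(t) = -log(1 - t)
K′(t) = -1/(t - 1)
K′′(t) = 1/(t^2 - 2*t + 1)
K′′′(t) = -2/(t^3 - 3*t^2 + 3*t - 1)
K′′′′(t) = 6/(t^4 - 4*t^3 + 6*t^2 - 4*t + 1)
K′′′′′(t) = -24/(t^5 - 5*t^4 + 10*t^3 - 10*t^2 + 5*t - 1)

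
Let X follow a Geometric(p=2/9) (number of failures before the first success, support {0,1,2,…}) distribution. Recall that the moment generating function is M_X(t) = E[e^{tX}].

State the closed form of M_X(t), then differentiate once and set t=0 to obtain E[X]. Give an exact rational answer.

E[X] = dM/dt |_{t=0} = 7/2

M_X(t) = 2/(9*(1 - 7*e^(t)/9))
dM/dt = 14*e^(t)/(49*e^(2*t) - 126*e^(t) + 81)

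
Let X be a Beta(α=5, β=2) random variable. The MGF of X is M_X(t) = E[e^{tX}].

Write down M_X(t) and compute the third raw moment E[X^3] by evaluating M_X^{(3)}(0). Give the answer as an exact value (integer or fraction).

M_X(t) = ₁F₁(5; 7; t)
M′(t) = 5*₁F₁(6; 8; t)/7
M′′(t) = 15*₁F₁(7; 9; t)/28
M′′′(t) = 5*₁F₁(8; 10; t)/12

E[X^3] = M′′′(0) = 5/12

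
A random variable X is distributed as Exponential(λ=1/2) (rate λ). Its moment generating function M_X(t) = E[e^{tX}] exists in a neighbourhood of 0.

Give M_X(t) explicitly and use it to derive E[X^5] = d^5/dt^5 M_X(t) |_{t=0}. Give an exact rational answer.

M_X(t) = 1/(2*(1/2 - t))
dM/dt = 2/(4*t^2 - 4*t + 1)
d^2M/dt^2 = -8/(8*t^3 - 12*t^2 + 6*t - 1)
d^3M/dt^3 = 48/(16*t^4 - 32*t^3 + 24*t^2 - 8*t + 1)
d^4M/dt^4 = -384/(32*t^5 - 80*t^4 + 80*t^3 - 40*t^2 + 10*t - 1)
d^5M/dt^5 = 3840/(64*t^6 - 192*t^5 + 240*t^4 - 160*t^3 + 60*t^2 - 12*t + 1)

E[X^5] = d^5M/dt^5 |_{t=0} = 3840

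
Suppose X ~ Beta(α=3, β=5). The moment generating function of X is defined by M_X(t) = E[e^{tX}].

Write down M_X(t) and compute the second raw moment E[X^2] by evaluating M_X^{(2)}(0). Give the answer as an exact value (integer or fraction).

M_X(t) = ₁F₁(3; 8; t)
D^2[M](t) = ₁F₁(5; 10; t)/6

E[X^2] = D^2[M](0) = 1/6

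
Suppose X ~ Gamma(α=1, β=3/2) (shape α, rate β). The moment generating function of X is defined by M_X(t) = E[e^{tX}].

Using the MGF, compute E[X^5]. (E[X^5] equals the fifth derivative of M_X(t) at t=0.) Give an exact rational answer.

E[X^5] = M′′′′′(0) = 1280/81

M_X(t) = 3/(2*(3/2 - t))
M′(t) = 6/(4*t^2 - 12*t + 9)
M′′(t) = -24/(8*t^3 - 36*t^2 + 54*t - 27)
M′′′(t) = 144/(16*t^4 - 96*t^3 + 216*t^2 - 216*t + 81)
M′′′′(t) = -1152/(32*t^5 - 240*t^4 + 720*t^3 - 1080*t^2 + 810*t - 243)
M′′′′′(t) = 11520/(64*t^6 - 576*t^5 + 2160*t^4 - 4320*t^3 + 4860*t^2 - 2916*t + 729)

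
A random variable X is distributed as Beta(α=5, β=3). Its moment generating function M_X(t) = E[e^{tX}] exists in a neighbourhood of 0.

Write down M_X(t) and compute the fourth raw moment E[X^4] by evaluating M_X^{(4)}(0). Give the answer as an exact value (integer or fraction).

E[X^4] = D^4[M](0) = 7/33

M_X(t) = ₁F₁(5; 8; t)
D^4[M](t) = 7*₁F₁(9; 12; t)/33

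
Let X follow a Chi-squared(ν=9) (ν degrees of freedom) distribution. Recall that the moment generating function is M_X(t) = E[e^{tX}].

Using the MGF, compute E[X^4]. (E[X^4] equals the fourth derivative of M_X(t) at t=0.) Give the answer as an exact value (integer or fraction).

E[X^4] = M′′′′(0) = 19305

M_X(t) = (1 - 2*t)^(-9/2)
M′(t) = -9/(32*t^5*√(1 - 2*t) - 80*t^4*√(1 - 2*t) + 80*t^3*√(1 - 2*t) - 40*t^2*√(1 - 2*t) + 10*t*√(1 - 2*t) - √(1 - 2*t))
M′′(t) = 99/(64*t^6*√(1 - 2*t) - 192*t^5*√(1 - 2*t) + 240*t^4*√(1 - 2*t) - 160*t^3*√(1 - 2*t) + 60*t^2*√(1 - 2*t) - 12*t*√(1 - 2*t) + √(1 - 2*t))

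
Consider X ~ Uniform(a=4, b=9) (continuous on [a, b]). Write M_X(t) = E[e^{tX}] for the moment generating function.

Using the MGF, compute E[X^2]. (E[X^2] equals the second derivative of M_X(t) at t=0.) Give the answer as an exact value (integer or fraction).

E[X^2] = D^2[M](0) = 133/3

M_X(t) = (e^(9*t) - e^(4*t))/(5*t)
D^2[M](t) = (81*t^2*e^(9*t) - 16*t^2*e^(4*t) - 18*t*e^(9*t) + 8*t*e^(4*t) + 2*e^(9*t) - 2*e^(4*t))/(5*t^3)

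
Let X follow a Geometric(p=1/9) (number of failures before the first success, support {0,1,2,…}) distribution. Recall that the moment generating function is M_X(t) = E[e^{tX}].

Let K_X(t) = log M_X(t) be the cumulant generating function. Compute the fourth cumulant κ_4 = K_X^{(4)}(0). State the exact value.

M_X(t) = 1/(9*(1 - 8*e^(t)/9))
K_X(t) = log M_X(t) = -log(1 - 8*e^(t)/9) - 2*log(3)
D^4[K](t) = (4608*e^(3*t) + 20736*e^(2*t) + 5832*e^(t))/(4096*e^(4*t) - 18432*e^(3*t) + 31104*e^(2*t) - 23328*e^(t) + 6561)

κ_4 = D^4[K](0) = 31176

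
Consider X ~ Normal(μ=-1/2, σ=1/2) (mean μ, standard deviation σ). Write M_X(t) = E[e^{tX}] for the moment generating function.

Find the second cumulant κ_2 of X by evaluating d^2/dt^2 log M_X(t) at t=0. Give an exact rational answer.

κ_2 = K′′(0) = 1/4

M_X(t) = e^(t^2/8 - t/2)
K_X(t) = log M_X(t) = t^2/8 - t/2
K′(t) = t/4 - 1/2
K′′(t) = 1/4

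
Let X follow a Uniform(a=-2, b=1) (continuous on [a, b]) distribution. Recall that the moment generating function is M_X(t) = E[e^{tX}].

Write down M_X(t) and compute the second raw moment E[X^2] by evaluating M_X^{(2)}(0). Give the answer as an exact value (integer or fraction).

E[X^2] = M′′(0) = 1

M_X(t) = (e^(t) - e^(-2*t))/(3*t)
M′(t) = (t*e^(3*t) + 2*t - e^(3*t) + 1)*e^(-2*t)/(3*t^2)
M′′(t) = (t^2*e^(3*t) - 4*t^2 - 2*t*e^(3*t) - 4*t + 2*e^(3*t) - 2)*e^(-2*t)/(3*t^3)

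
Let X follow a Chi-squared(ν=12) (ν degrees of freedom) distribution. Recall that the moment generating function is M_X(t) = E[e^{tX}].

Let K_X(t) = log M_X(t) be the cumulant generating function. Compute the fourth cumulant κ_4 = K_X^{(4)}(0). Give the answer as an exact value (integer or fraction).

κ_4 = K′′′′(0) = 576

M_X(t) = (1 - 2*t)^(-6)
K_X(t) = log M_X(t) = -6*log(1 - 2*t)
K′(t) = -12/(2*t - 1)
K′′(t) = 24/(4*t^2 - 4*t + 1)
K′′′(t) = -96/(8*t^3 - 12*t^2 + 6*t - 1)
K′′′′(t) = 576/(16*t^4 - 32*t^3 + 24*t^2 - 8*t + 1)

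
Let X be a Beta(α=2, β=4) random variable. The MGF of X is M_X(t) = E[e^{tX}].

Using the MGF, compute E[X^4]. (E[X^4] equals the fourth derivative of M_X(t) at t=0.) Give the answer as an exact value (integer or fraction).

M_X(t) = ₁F₁(2; 6; t)
M^(4)(t) = 5*₁F₁(6; 10; t)/126

E[X^4] = M^(4)(0) = 5/126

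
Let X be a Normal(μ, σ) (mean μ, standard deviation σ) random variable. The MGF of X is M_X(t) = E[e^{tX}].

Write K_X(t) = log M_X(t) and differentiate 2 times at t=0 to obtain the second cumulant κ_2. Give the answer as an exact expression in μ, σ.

κ_2 = K^(2)(0) = σ^2

M_X(t) = e^(μ*t + σ^2*t^2/2)
K_X(t) = log M_X(t) = μ*t + σ^2*t^2/2
K^(2)(t) = σ^2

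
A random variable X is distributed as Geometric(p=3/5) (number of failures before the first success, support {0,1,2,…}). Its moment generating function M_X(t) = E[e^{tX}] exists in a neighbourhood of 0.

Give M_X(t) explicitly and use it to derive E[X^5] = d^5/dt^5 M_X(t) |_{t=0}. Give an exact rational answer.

M_X(t) = 3/(5*(1 - 2*e^(t)/5))
dM/dt = 6*e^(t)/(4*e^(2*t) - 20*e^(t) + 25)
d^2M/dt^2 = (-12*e^(2*t) - 30*e^(t))/(8*e^(3*t) - 60*e^(2*t) + 150*e^(t) - 125)
d^3M/dt^3 = (24*e^(3*t) + 240*e^(2*t) + 150*e^(t))/(16*e^(4*t) - 160*e^(3*t) + 600*e^(2*t) - 1000*e^(t) + 625)
d^4M/dt^4 = (-48*e^(4*t) - 1320*e^(3*t) - 3300*e^(2*t) - 750*e^(t))/(32*e^(5*t) - 400*e^(4*t) + 2000*e^(3*t) - 5000*e^(2*t) + 6250*e^(t) - 3125)

E[X^5] = d^5M/dt^5 |_{t=0} = 9854/81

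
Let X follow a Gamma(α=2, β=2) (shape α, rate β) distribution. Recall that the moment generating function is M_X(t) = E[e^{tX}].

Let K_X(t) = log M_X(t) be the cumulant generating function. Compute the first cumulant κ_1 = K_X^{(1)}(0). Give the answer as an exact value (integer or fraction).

κ_1 = D[K](0) = 1

M_X(t) = 4/(2 - t)^2
K_X(t) = log M_X(t) = -2*log(2 - t) + 2*log(2)
D[K](t) = -2/(t - 2)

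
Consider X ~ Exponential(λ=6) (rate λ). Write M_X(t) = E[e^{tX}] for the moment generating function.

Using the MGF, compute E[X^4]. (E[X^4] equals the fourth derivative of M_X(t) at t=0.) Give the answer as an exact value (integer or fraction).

E[X^4] = d^4M/dt^4 |_{t=0} = 1/54

M_X(t) = 6/(6 - t)
dM/dt = 6/(t^2 - 12*t + 36)
d^2M/dt^2 = -12/(t^3 - 18*t^2 + 108*t - 216)
d^3M/dt^3 = 36/(t^4 - 24*t^3 + 216*t^2 - 864*t + 1296)
d^4M/dt^4 = -144/(t^5 - 30*t^4 + 360*t^3 - 2160*t^2 + 6480*t - 7776)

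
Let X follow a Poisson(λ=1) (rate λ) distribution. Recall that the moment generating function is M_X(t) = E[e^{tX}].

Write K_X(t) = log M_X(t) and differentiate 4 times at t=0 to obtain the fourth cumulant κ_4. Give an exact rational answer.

M_X(t) = e^(e^(t) - 1)
K_X(t) = log M_X(t) = e^(t) - 1
K^(4)(t) = e^(t)

κ_4 = K^(4)(0) = 1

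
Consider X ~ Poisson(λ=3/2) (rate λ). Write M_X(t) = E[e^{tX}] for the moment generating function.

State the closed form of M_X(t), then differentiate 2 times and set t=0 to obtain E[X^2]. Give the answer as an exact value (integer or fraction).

M_X(t) = e^(3*e^(t)/2 - 3/2)
M^(2)(t) = (9*e^(2*t)*e^(3*e^(t)/2) + 6*e^(t)*e^(3*e^(t)/2))*e^(-3/2)/4

E[X^2] = M^(2)(0) = 15/4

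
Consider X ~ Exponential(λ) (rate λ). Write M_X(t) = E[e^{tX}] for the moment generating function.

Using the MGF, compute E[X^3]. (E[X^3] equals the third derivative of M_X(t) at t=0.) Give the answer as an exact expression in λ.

M_X(t) = λ/(λ - t)
D^3[M](t) = 6*λ/(λ^4 - 4*λ^3*t + 6*λ^2*t^2 - 4*λ*t^3 + t^4)

E[X^3] = D^3[M](0) = 6/λ^3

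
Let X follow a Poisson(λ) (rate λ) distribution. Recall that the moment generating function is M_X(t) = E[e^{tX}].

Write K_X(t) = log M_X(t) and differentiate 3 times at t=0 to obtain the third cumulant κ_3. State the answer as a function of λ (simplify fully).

κ_3 = K′′′(0) = λ

M_X(t) = e^(λ*(e^(t) - 1))
K_X(t) = log M_X(t) = λ*(e^(t) - 1)
K′(t) = λ*e^(t)
K′′(t) = λ*e^(t)
K′′′(t) = λ*e^(t)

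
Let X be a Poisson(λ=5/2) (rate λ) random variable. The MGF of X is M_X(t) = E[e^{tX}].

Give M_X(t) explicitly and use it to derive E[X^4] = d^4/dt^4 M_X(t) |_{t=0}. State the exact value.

E[X^4] = M′′′′(0) = 2865/16

M_X(t) = e^(5*e^(t)/2 - 5/2)
M′(t) = 5*e^(-5/2)*e^(t)*e^(5*e^(t)/2)/2
M′′(t) = (25*e^(2*t)*e^(5*e^(t)/2) + 10*e^(t)*e^(5*e^(t)/2))*e^(-5/2)/4
M′′′(t) = (125*e^(3*t)*e^(5*e^(t)/2) + 150*e^(2*t)*e^(5*e^(t)/2) + 20*e^(t)*e^(5*e^(t)/2))*e^(-5/2)/8
M′′′′(t) = (625*e^(4*t)*e^(5*e^(t)/2) + 1500*e^(3*t)*e^(5*e^(t)/2) + 700*e^(2*t)*e^(5*e^(t)/2) + 40*e^(t)*e^(5*e^(t)/2))*e^(-5/2)/16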